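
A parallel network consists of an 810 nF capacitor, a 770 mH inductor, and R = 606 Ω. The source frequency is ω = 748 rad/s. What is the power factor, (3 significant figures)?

X_L = ωL = 576 Ω
X_C = 1/(ωC) = 1650 Ω
Parallel: admittances add. Y = 1/R + 1/(jωL) + jωC
Y = (0.00165 − j0.00113) S
|Y| = 0.00200 S → |Z| = 1/|Y| = 500 Ω, ∠Z = −∠Y = 34.4°
cos φ = cos(34.4°) = 0.825

0.825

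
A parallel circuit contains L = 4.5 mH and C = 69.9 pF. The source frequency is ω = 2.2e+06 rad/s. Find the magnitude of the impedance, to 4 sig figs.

X_L = ωL = 9900 Ω
X_C = 1/(ωC) = 6503 Ω
Parallel: admittances add. Y = 1/(jωL) + jωC
Y = (0 + j5.277e-05) S
|Y| = 5.277e-05 S → |Z| = 1/|Y| = 18950 Ω, ∠Z = −∠Y = -90.00°

18950 Ω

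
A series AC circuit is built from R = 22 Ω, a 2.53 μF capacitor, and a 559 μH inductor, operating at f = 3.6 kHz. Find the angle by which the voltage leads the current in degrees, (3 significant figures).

ω = 2πf = 22620 rad/s
X_L = ωL = 12.6 Ω
X_C = 1/(ωC) = 17.5 Ω
Net reactance X = X_L − X_C = -4.83 Ω
Z = 22.0 − j4.83 Ω
|Z| = √(22.0² + 4.83²) = 22.5 Ω
∠Z = arctan(-4.83/22.0) = -12.4°

-12.4°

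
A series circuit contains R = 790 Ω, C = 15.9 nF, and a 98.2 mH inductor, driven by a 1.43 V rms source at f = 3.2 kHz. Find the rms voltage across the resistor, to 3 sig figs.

ω = 2πf = 20110 rad/s
X_L = ωL = 1970 Ω
X_C = 1/(ωC) = 3130 Ω
Net reactance X = X_L − X_C = -1150 Ω
Z = 790 − j1150 Ω
|Z| = √(790² + 1150²) = 1400 Ω
I = V/|Z| = 1.02 mA
V_R = I·|Z_R| = 0.00102 × 790 = 0.808 V

0.808 V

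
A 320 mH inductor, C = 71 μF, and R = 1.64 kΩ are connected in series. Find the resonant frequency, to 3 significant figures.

33.4 Hz

ω₀ = 1/√(LC) = 1/√(0.32 × 7.1e-05) = 209.8 rad/s
f₀ = ω₀/(2π) = 33.4 Hz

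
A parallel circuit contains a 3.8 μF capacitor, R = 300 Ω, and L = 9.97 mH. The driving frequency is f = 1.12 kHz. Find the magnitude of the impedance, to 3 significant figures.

ω = 2πf = 7037 rad/s
X_L = ωL = 70.2 Ω
X_C = 1/(ωC) = 37.4 Ω
Parallel: admittances add. Y = 1/R + 1/(jωL) + jωC
Y = (0.00333 + j0.0125) S
|Y| = 0.0129 S → |Z| = 1/|Y| = 77.4 Ω, ∠Z = −∠Y = -75.1°

77.4 Ω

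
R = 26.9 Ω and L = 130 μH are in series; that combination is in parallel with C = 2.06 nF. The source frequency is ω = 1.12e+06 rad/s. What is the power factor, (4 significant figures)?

0.2724

X_L = ωL = 145.6 Ω
X_C = 1/(ωC) = 433.4 Ω
Branch 1 (R+jX_L): Z₁ = 26.90 + j145.6 Ω, |Z₁| = 148.1 Ω
Branch 2 (−jX_C): Z₂ = −j433.4 Ω
Parallel: Z = Z₁Z₂/(Z₁+Z₂), |Z| = 222.0 Ω, ∠Z = 74.19°
cos φ = cos(74.19°) = 0.2724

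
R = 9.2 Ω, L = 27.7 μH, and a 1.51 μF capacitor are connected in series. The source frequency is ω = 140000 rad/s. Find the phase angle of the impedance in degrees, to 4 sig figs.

X_L = ωL = 3.878 Ω
X_C = 1/(ωC) = 4.730 Ω
Net reactance X = X_L − X_C = -0.8524 Ω
Z = 9.200 − j0.8524 Ω
|Z| = √(9.200² + 0.8524²) = 9.239 Ω
∠Z = arctan(-0.8524/9.200) = -5.293°

-5.293°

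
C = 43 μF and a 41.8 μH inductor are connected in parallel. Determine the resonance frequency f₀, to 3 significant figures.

ω₀ = 1/√(LC) = 1/√(4.18e-05 × 4.3e-05) = 23590 rad/s
f₀ = ω₀/(2π) = 3.75 kHz

3.75 kHz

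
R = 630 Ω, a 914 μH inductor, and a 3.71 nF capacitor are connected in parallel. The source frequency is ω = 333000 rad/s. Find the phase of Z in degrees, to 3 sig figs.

X_L = ωL = 304 Ω
X_C = 1/(ωC) = 809 Ω
Parallel: admittances add. Y = 1/R + 1/(jωL) + jωC
Y = (0.00159 − j0.00205) S
|Y| = 0.00259 S → |Z| = 1/|Y| = 386 Ω, ∠Z = −∠Y = 52.3°

52.3°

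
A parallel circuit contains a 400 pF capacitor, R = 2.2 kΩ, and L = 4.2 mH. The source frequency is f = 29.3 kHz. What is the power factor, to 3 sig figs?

ω = 2πf = 184100 rad/s
X_L = ωL = 773 Ω
X_C = 1/(ωC) = 13600 Ω
Parallel: admittances add. Y = 1/R + 1/(jωL) + jωC
Y = (0.000455 − j0.00122) S
|Y| = 0.00130 S → |Z| = 1/|Y| = 768 Ω, ∠Z = −∠Y = 69.6°
cos φ = cos(69.6°) = 0.349

0.349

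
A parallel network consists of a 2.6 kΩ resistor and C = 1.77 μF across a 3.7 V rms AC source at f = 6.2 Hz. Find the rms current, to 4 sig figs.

ω = 2πf = 38.96 rad/s
X_C = 1/(ωC) = 14500 Ω
Parallel: admittances add. Y = 1/R + jωC
Y = (0.0003846 + j6.895e-05) S
|Y| = 0.0003907 S → |Z| = 1/|Y| = 2559 Ω, ∠Z = −∠Y = -10.16°
I = V/|Z| = 3.7/2559 = 1.446 mA

1.446 mA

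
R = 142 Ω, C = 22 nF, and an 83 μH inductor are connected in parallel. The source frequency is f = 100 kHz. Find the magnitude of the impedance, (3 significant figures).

113 Ω

ω = 2πf = 628300 rad/s
X_L = ωL = 52.2 Ω
X_C = 1/(ωC) = 72.3 Ω
Parallel: admittances add. Y = 1/R + 1/(jωL) + jωC
Y = (0.00704 − j0.00535) S
|Y| = 0.00885 S → |Z| = 1/|Y| = 113 Ω, ∠Z = −∠Y = 37.2°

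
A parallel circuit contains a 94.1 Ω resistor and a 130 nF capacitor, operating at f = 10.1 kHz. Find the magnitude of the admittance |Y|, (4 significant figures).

13.45 mS

ω = 2πf = 63460 rad/s
X_C = 1/(ωC) = 121.2 Ω
Parallel: admittances add. Y = 1/R + jωC
Y = (0.01063 + j0.008250) S
|Y| = 0.01345 S → |Z| = 1/|Y| = 74.33 Ω, ∠Z = −∠Y = -37.82°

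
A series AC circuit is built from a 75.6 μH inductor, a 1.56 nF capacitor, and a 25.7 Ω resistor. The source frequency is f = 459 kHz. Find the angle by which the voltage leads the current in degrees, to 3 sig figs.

-9.37°

ω = 2πf = 2.884e+06 rad/s
X_L = ωL = 218 Ω
X_C = 1/(ωC) = 222 Ω
Net reactance X = X_L − X_C = -4.24 Ω
Z = 25.7 − j4.24 Ω
|Z| = √(25.7² + 4.24²) = 26.0 Ω
∠Z = arctan(-4.24/25.7) = -9.37°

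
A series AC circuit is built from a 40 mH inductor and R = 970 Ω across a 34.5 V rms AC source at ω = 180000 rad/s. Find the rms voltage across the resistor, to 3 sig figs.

4.61 V

X_L = ωL = 7200 Ω
Z = 970 + j7200 Ω
|Z| = √(970² + 7200²) = 7270 Ω
I = V/|Z| = 4.75 mA
V_R = I·|Z_R| = 0.00475 × 970 = 4.61 V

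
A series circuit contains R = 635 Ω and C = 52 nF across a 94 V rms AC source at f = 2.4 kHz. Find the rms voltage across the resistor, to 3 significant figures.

41.9 V

ω = 2πf = 15080 rad/s
X_C = 1/(ωC) = 1280 Ω
Z = 635 − j1280 Ω
|Z| = √(635² + 1280²) = 1420 Ω
I = V/|Z| = 66.0 mA
V_R = I·|Z_R| = 0.0660 × 635 = 41.9 V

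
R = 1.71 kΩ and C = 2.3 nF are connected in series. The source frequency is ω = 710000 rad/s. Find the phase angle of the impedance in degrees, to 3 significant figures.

X_C = 1/(ωC) = 612 Ω
Z = 1710 − j612 Ω
|Z| = √(1710² + 612²) = 1820 Ω
∠Z = arctan(-612/1710) = -19.7°

-19.7°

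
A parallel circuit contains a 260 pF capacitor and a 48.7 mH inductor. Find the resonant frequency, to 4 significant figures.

ω₀ = 1/√(LC) = 1/√(0.0487 × 2.6e-10) = 281000 rad/s
f₀ = ω₀/(2π) = 44.73 kHz

44.73 kHz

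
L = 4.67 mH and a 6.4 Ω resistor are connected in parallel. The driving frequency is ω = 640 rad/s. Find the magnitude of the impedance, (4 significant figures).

X_L = ωL = 2.989 Ω
Parallel: admittances add. Y = 1/R + 1/(jωL)
Y = (0.1562 − j0.3346) S
|Y| = 0.3693 S → |Z| = 1/|Y| = 2.708 Ω, ∠Z = −∠Y = 64.97°

2.708 Ω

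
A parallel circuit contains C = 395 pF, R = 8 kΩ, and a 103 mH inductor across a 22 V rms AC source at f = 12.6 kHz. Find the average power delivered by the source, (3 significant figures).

ω = 2πf = 79170 rad/s
X_L = ωL = 8150 Ω
X_C = 1/(ωC) = 32000 Ω
Parallel: admittances add. Y = 1/R + 1/(jωL) + jωC
Y = (0.000125 − j9.14e-05) S
|Y| = 0.000155 S → |Z| = 1/|Y| = 6460 Ω, ∠Z = −∠Y = 36.2°
I = V/|Z| = 3.41 mA
P = VI cos φ = 22 × 0.00341 × cos(36.2°) = 60.5 mW

60.5 mW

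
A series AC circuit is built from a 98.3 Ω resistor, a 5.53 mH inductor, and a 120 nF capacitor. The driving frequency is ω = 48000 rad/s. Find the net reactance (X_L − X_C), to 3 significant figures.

X_L = ωL = 265 Ω
X_C = 1/(ωC) = 174 Ω
X = 265 − 174 = 91.8 Ω

91.8 Ω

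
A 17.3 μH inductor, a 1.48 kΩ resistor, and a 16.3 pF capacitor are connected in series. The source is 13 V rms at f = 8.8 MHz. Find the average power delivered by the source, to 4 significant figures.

ω = 2πf = 5.529e+07 rad/s
X_L = ωL = 956.6 Ω
X_C = 1/(ωC) = 1110 Ω
Net reactance X = X_L − X_C = -153.0 Ω
Z = 1480 − j153.0 Ω
|Z| = √(1480² + 153.0²) = 1488 Ω
∠Z = arctan(-153.0/1480) = -5.902°
I = V/|Z| = 8.737 mA
P = VI cos φ = 13 × 0.008737 × cos(-5.902°) = 113.0 mW

113.0 mW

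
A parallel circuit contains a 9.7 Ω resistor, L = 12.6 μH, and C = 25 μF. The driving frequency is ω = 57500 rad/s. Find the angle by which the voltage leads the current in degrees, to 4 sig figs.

X_L = ωL = 0.7245 Ω
X_C = 1/(ωC) = 0.6957 Ω
Parallel: admittances add. Y = 1/R + 1/(jωL) + jωC
Y = (0.1031 + j0.05724) S
|Y| = 0.1179 S → |Z| = 1/|Y| = 8.481 Ω, ∠Z = −∠Y = -29.04°

-29.04°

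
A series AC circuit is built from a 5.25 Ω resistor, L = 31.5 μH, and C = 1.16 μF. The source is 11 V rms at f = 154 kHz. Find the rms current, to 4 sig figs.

ω = 2πf = 967600 rad/s
X_L = ωL = 30.48 Ω
X_C = 1/(ωC) = 0.8909 Ω
Net reactance X = X_L − X_C = 29.59 Ω
Z = 5.250 + j29.59 Ω
|Z| = √(5.250² + 29.59²) = 30.05 Ω
I = V/|Z| = 11/30.05 = 366.0 mA

366.0 mA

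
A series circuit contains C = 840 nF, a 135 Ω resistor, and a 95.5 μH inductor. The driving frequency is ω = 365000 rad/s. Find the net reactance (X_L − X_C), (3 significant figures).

31.6 Ω

X_L = ωL = 34.9 Ω
X_C = 1/(ωC) = 3.26 Ω
X = 34.9 − 3.26 = 31.6 Ω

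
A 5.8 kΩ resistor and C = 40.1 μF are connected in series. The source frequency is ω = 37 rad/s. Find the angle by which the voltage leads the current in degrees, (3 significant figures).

-6.63°

X_C = 1/(ωC) = 674 Ω
Z = 5800 − j674 Ω
|Z| = √(5800² + 674²) = 5840 Ω
∠Z = arctan(-674/5800) = -6.63°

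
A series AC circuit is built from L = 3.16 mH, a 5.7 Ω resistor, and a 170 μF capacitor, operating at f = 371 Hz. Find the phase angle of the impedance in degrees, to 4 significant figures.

40.35°

ω = 2πf = 2331 rad/s
X_L = ωL = 7.366 Ω
X_C = 1/(ωC) = 2.523 Ω
Net reactance X = X_L − X_C = 4.843 Ω
Z = 5.700 + j4.843 Ω
|Z| = √(5.700² + 4.843²) = 7.479 Ω
∠Z = arctan(4.843/5.700) = 40.35°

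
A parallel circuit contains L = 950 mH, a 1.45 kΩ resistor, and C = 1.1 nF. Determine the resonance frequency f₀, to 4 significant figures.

ω₀ = 1/√(LC) = 1/√(0.95 × 1.1e-09) = 30930 rad/s
f₀ = ω₀/(2π) = 4.923 kHz

4.923 kHz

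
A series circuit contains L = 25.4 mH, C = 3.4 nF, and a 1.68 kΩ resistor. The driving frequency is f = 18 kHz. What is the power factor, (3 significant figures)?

0.987

ω = 2πf = 113100 rad/s
X_L = ωL = 2870 Ω
X_C = 1/(ωC) = 2600 Ω
Net reactance X = X_L − X_C = 272 Ω
Z = 1680 + j272 Ω
|Z| = √(1680² + 272²) = 1700 Ω
∠Z = arctan(272/1680) = 9.20°
cos φ = cos(9.20°) = 0.987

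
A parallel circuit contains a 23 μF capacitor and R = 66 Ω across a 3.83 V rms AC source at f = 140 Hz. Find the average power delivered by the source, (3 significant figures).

ω = 2πf = 879.6 rad/s
X_C = 1/(ωC) = 49.4 Ω
Parallel: admittances add. Y = 1/R + jωC
Y = (0.0152 + j0.0202) S
|Y| = 0.0253 S → |Z| = 1/|Y| = 39.6 Ω, ∠Z = −∠Y = -53.2°
I = V/|Z| = 96.8 mA
P = VI cos φ = 3.83 × 0.0968 × cos(-53.2°) = 222 mW

222 mW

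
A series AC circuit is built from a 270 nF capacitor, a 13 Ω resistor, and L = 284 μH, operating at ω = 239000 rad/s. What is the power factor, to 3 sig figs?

X_L = ωL = 67.9 Ω
X_C = 1/(ωC) = 15.5 Ω
Net reactance X = X_L − X_C = 52.4 Ω
Z = 13.0 + j52.4 Ω
|Z| = √(13.0² + 52.4²) = 54.0 Ω
∠Z = arctan(52.4/13.0) = 76.1°
cos φ = cos(76.1°) = 0.241

0.241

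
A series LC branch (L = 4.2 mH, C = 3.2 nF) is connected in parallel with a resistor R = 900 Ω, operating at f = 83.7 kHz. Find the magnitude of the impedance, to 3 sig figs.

786 Ω

ω = 2πf = 525900 rad/s
X_L = ωL = 2210 Ω
X_C = 1/(ωC) = 594 Ω
Branch 1: Z₁ = R = 900 Ω
Branch 2 (series LC): Z₂ = j(X_L − X_C) = j1610 Ω
Parallel: Z = Z₁Z₂/(Z₁+Z₂), |Z| = 786 Ω, ∠Z = 29.1°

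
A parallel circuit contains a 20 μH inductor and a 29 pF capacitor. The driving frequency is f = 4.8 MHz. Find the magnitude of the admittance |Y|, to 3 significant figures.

783 μS

ω = 2πf = 3.016e+07 rad/s
X_L = ωL = 603 Ω
X_C = 1/(ωC) = 1140 Ω
Parallel: admittances add. Y = 1/(jωL) + jωC
Y = (0 − j0.000783) S
|Y| = 0.000783 S → |Z| = 1/|Y| = 1280 Ω, ∠Z = −∠Y = 90.0°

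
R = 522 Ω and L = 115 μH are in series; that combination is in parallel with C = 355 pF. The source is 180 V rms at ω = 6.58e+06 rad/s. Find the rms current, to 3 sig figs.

X_L = ωL = 757 Ω
X_C = 1/(ωC) = 428 Ω
Branch 1 (R+jX_L): Z₁ = 522 + j757 Ω, |Z₁| = 919 Ω
Branch 2 (−jX_C): Z₂ = −j428 Ω
Parallel: Z = Z₁Z₂/(Z₁+Z₂), |Z| = 638 Ω, ∠Z = -66.8°
I = V/|Z| = 180/638 = 282 mA

282 mA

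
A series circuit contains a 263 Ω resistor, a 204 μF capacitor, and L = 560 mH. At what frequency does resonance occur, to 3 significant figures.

ω₀ = 1/√(LC) = 1/√(0.56 × 0.000204) = 93.56 rad/s
f₀ = ω₀/(2π) = 14.9 Hz

14.9 Hz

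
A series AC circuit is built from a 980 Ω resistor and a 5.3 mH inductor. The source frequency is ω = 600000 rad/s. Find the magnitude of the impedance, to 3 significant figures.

X_L = ωL = 3180 Ω
Z = 980 + j3180 Ω
|Z| = √(980² + 3180²) = 3330 Ω

3330 Ω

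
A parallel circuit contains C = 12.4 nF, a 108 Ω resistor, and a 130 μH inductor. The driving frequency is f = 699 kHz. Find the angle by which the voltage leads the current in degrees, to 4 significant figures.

-80.04°

ω = 2πf = 4.392e+06 rad/s
X_L = ωL = 571.0 Ω
X_C = 1/(ωC) = 18.36 Ω
Parallel: admittances add. Y = 1/R + 1/(jωL) + jωC
Y = (0.009259 + j0.05271) S
|Y| = 0.05352 S → |Z| = 1/|Y| = 18.69 Ω, ∠Z = −∠Y = -80.04°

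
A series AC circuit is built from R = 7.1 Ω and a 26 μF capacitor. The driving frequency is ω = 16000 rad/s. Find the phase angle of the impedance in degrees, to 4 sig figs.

-18.70°

X_C = 1/(ωC) = 2.404 Ω
Z = 7.100 − j2.404 Ω
|Z| = √(7.100² + 2.404²) = 7.496 Ω
∠Z = arctan(-2.404/7.100) = -18.70°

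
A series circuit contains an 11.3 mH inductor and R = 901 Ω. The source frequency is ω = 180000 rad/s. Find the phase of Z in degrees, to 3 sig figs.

66.1°

X_L = ωL = 2030 Ω
Z = 901 + j2030 Ω
|Z| = √(901² + 2030²) = 2220 Ω
∠Z = arctan(2030/901) = 66.1°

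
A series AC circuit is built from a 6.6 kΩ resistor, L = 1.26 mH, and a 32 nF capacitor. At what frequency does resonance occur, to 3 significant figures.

ω₀ = 1/√(LC) = 1/√(0.00126 × 3.2e-08) = 157500 rad/s
f₀ = ω₀/(2π) = 25.1 kHz

25.1 kHz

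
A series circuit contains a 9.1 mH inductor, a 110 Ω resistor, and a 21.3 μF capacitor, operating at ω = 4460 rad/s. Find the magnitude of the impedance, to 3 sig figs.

X_L = ωL = 40.6 Ω
X_C = 1/(ωC) = 10.5 Ω
Net reactance X = X_L − X_C = 30.1 Ω
Z = 110 + j30.1 Ω
|Z| = √(110² + 30.1²) = 114 Ω

114 Ω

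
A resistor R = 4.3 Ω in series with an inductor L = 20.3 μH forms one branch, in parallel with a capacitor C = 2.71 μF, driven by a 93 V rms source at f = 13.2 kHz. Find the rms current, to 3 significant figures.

ω = 2πf = 82940 rad/s
X_L = ωL = 1.68 Ω
X_C = 1/(ωC) = 4.45 Ω
Branch 1 (R+jX_L): Z₁ = 4.30 + j1.68 Ω, |Z₁| = 4.62 Ω
Branch 2 (−jX_C): Z₂ = −j4.45 Ω
Parallel: Z = Z₁Z₂/(Z₁+Z₂), |Z| = 4.02 Ω, ∠Z = -35.9°
I = V/|Z| = 93/4.02 = 23.1 A

23.1 A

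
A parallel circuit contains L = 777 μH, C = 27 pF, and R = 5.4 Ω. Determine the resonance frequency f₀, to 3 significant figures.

ω₀ = 1/√(LC) = 1/√(0.000777 × 2.7e-11) = 6.904e+06 rad/s
f₀ = ω₀/(2π) = 1.10 MHz

1.10 MHz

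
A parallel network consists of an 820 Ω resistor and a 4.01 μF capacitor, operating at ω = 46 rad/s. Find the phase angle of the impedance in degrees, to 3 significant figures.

-8.60°

X_C = 1/(ωC) = 5420 Ω
Parallel: admittances add. Y = 1/R + jωC
Y = (0.00122 + j0.000184) S
|Y| = 0.00123 S → |Z| = 1/|Y| = 811 Ω, ∠Z = −∠Y = -8.60°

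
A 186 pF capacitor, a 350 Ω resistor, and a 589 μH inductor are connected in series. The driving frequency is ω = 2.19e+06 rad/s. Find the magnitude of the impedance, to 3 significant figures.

1220 Ω

X_L = ωL = 1290 Ω
X_C = 1/(ωC) = 2450 Ω
Net reactance X = X_L − X_C = -1170 Ω
Z = 350 − j1170 Ω
|Z| = √(350² + 1170²) = 1220 Ω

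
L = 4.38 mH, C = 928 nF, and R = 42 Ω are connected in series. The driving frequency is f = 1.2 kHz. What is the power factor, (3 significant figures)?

0.357

ω = 2πf = 7540 rad/s
X_L = ωL = 33.0 Ω
X_C = 1/(ωC) = 143 Ω
Net reactance X = X_L − X_C = -110 Ω
Z = 42.0 − j110 Ω
|Z| = √(42.0² + 110²) = 118 Ω
∠Z = arctan(-110/42.0) = -69.1°
cos φ = cos(-69.1°) = 0.357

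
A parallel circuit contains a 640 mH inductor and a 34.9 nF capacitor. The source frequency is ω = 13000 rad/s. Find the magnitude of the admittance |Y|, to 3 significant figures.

X_L = ωL = 8320 Ω
X_C = 1/(ωC) = 2200 Ω
Parallel: admittances add. Y = 1/(jωL) + jωC
Y = (0 + j0.000334) S
|Y| = 0.000334 S → |Z| = 1/|Y| = 3000 Ω, ∠Z = −∠Y = -90.0°

334 μS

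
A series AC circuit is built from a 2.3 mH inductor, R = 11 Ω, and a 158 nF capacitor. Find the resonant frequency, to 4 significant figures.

8.349 kHz

ω₀ = 1/√(LC) = 1/√(0.0023 × 1.58e-07) = 52460 rad/s
f₀ = ω₀/(2π) = 8.349 kHz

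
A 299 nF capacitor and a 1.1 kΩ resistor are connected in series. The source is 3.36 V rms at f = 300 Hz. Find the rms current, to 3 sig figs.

1.61 mA

ω = 2πf = 1885 rad/s
X_C = 1/(ωC) = 1770 Ω
Z = 1100 − j1770 Ω
|Z| = √(1100² + 1770²) = 2090 Ω
I = V/|Z| = 3.36/2090 = 1.61 mA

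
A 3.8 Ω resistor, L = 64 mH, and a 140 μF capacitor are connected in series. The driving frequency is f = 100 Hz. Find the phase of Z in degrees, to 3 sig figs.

ω = 2πf = 628.3 rad/s
X_L = ωL = 40.2 Ω
X_C = 1/(ωC) = 11.4 Ω
Net reactance X = X_L − X_C = 28.8 Ω
Z = 3.80 + j28.8 Ω
|Z| = √(3.80² + 28.8²) = 29.1 Ω
∠Z = arctan(28.8/3.80) = 82.5°

82.5°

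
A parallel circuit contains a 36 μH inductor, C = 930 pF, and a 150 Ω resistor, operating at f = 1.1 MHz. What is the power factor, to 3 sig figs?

ω = 2πf = 6.912e+06 rad/s
X_L = ωL = 249 Ω
X_C = 1/(ωC) = 156 Ω
Parallel: admittances add. Y = 1/R + 1/(jωL) + jωC
Y = (0.00667 + j0.00241) S
|Y| = 0.00709 S → |Z| = 1/|Y| = 141 Ω, ∠Z = −∠Y = -19.9°
cos φ = cos(-19.9°) = 0.940

0.940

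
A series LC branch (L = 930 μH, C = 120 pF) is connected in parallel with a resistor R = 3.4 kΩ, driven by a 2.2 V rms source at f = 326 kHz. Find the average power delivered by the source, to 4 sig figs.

1.424 mW

ω = 2πf = 2.048e+06 rad/s
X_L = ωL = 1905 Ω
X_C = 1/(ωC) = 4068 Ω
Branch 1: Z₁ = R = 3400 Ω
Branch 2 (series LC): Z₂ = j(X_L − X_C) = −j2163 Ω
Parallel: Z = Z₁Z₂/(Z₁+Z₂), |Z| = 1825 Ω, ∠Z = -57.53°
I = V/|Z| = 1.205 mA
P = VI cos φ = 2.2 × 0.001205 × cos(-57.53°) = 1.424 mW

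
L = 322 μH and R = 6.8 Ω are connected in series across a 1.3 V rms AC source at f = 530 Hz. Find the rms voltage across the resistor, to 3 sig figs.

1.28 V

ω = 2πf = 3330 rad/s
X_L = ωL = 1.07 Ω
Z = 6.80 + j1.07 Ω
|Z| = √(6.80² + 1.07²) = 6.88 Ω
I = V/|Z| = 189 mA
V_R = I·|Z_R| = 0.189 × 6.80 = 1.28 V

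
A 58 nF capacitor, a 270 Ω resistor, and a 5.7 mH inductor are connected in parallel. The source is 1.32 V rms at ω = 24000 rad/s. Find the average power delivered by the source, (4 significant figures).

6.453 mW

X_L = ωL = 136.8 Ω
X_C = 1/(ωC) = 718.4 Ω
Parallel: admittances add. Y = 1/R + 1/(jωL) + jωC
Y = (0.003704 − j0.005918) S
|Y| = 0.006981 S → |Z| = 1/|Y| = 143.2 Ω, ∠Z = −∠Y = 57.96°
I = V/|Z| = 9.215 mA
P = VI cos φ = 1.32 × 0.009215 × cos(57.96°) = 6.453 mW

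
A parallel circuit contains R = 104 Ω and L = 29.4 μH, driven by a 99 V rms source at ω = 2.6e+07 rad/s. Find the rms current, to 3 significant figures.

X_L = ωL = 764 Ω
Parallel: admittances add. Y = 1/R + 1/(jωL)
Y = (0.00962 − j0.00131) S
|Y| = 0.00970 S → |Z| = 1/|Y| = 103 Ω, ∠Z = −∠Y = 7.75°
I = V/|Z| = 99/103 = 961 mA

961 mA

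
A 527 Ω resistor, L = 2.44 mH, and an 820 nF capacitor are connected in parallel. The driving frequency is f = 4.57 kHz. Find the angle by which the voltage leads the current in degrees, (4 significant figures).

-78.43°

ω = 2πf = 28710 rad/s
X_L = ωL = 70.06 Ω
X_C = 1/(ωC) = 42.47 Ω
Parallel: admittances add. Y = 1/R + 1/(jωL) + jωC
Y = (0.001898 + j0.009273) S
|Y| = 0.009465 S → |Z| = 1/|Y| = 105.7 Ω, ∠Z = −∠Y = -78.43°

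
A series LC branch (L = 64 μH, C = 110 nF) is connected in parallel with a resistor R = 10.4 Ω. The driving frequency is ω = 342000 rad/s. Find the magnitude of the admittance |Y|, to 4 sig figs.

X_L = ωL = 21.89 Ω
X_C = 1/(ωC) = 26.58 Ω
Branch 1: Z₁ = R = 10.40 Ω
Branch 2 (series LC): Z₂ = j(X_L − X_C) = −j4.694 Ω
Parallel: Z = Z₁Z₂/(Z₁+Z₂), |Z| = 4.278 Ω, ∠Z = -65.71°
|Y| = 1/|Z| = 233.7 mS

233.7 mS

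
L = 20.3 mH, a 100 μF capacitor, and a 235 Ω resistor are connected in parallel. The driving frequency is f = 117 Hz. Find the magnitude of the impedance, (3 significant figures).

129 Ω

ω = 2πf = 735.1 rad/s
X_L = ωL = 14.9 Ω
X_C = 1/(ωC) = 13.6 Ω
Parallel: admittances add. Y = 1/R + 1/(jωL) + jωC
Y = (0.00426 + j0.00650) S
|Y| = 0.00777 S → |Z| = 1/|Y| = 129 Ω, ∠Z = −∠Y = -56.8°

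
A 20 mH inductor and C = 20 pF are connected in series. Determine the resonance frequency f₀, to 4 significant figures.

251.6 kHz

ω₀ = 1/√(LC) = 1/√(0.02 × 2e-11) = 1.581e+06 rad/s
f₀ = ω₀/(2π) = 251.6 kHz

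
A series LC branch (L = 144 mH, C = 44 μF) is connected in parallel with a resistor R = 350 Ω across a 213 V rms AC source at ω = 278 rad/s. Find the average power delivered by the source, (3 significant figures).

X_L = ωL = 40.0 Ω
X_C = 1/(ωC) = 81.8 Ω
Branch 1: Z₁ = R = 350 Ω
Branch 2 (series LC): Z₂ = j(X_L − X_C) = −j41.7 Ω
Parallel: Z = Z₁Z₂/(Z₁+Z₂), |Z| = 41.4 Ω, ∠Z = -83.2°
I = V/|Z| = 5.14 A
P = VI cos φ = 213 × 5.14 × cos(-83.2°) = 130 W

130 W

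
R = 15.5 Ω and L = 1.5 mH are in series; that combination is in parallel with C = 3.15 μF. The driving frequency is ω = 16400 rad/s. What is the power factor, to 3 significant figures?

0.631

X_L = ωL = 24.6 Ω
X_C = 1/(ωC) = 19.4 Ω
Branch 1 (R+jX_L): Z₁ = 15.5 + j24.6 Ω, |Z₁| = 29.1 Ω
Branch 2 (−jX_C): Z₂ = −j19.4 Ω
Parallel: Z = Z₁Z₂/(Z₁+Z₂), |Z| = 34.4 Ω, ∠Z = -50.9°
cos φ = cos(-50.9°) = 0.631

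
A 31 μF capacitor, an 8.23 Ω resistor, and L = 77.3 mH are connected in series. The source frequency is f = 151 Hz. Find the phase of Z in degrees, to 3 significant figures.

78.2°

ω = 2πf = 948.8 rad/s
X_L = ωL = 73.3 Ω
X_C = 1/(ωC) = 34.0 Ω
Net reactance X = X_L − X_C = 39.3 Ω
Z = 8.23 + j39.3 Ω
|Z| = √(8.23² + 39.3²) = 40.2 Ω
∠Z = arctan(39.3/8.23) = 78.2°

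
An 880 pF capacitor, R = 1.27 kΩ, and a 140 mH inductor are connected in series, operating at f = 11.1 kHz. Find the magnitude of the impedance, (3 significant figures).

ω = 2πf = 69740 rad/s
X_L = ωL = 9760 Ω
X_C = 1/(ωC) = 16300 Ω
Net reactance X = X_L − X_C = -6530 Ω
Z = 1270 − j6530 Ω
|Z| = √(1270² + 6530²) = 6650 Ω

6650 Ω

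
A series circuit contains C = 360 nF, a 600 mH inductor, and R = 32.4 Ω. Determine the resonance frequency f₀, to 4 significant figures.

ω₀ = 1/√(LC) = 1/√(0.6 × 3.6e-07) = 2152 rad/s
f₀ = ω₀/(2π) = 342.4 Hz

342.4 Hz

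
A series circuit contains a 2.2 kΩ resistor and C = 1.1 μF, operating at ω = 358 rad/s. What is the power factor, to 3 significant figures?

X_C = 1/(ωC) = 2540 Ω
Z = 2200 − j2540 Ω
|Z| = √(2200² + 2540²) = 3360 Ω
∠Z = arctan(-2540/2200) = -49.1°
cos φ = cos(-49.1°) = 0.655

0.655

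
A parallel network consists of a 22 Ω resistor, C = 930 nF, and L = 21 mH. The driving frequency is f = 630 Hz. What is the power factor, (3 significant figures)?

ω = 2πf = 3958 rad/s
X_L = ωL = 83.1 Ω
X_C = 1/(ωC) = 272 Ω
Parallel: admittances add. Y = 1/R + 1/(jωL) + jωC
Y = (0.0455 − j0.00835) S
|Y| = 0.0462 S → |Z| = 1/|Y| = 21.6 Ω, ∠Z = −∠Y = 10.4°
cos φ = cos(10.4°) = 0.984

0.984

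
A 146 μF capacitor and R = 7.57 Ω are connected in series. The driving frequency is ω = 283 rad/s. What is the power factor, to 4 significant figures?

0.2985

X_C = 1/(ωC) = 24.20 Ω
Z = 7.570 − j24.20 Ω
|Z| = √(7.570² + 24.20²) = 25.36 Ω
∠Z = arctan(-24.20/7.570) = -72.63°
cos φ = cos(-72.63°) = 0.2985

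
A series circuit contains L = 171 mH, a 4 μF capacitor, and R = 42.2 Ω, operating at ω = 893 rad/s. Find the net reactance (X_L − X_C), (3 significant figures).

-127 Ω

X_L = ωL = 153 Ω
X_C = 1/(ωC) = 280 Ω
X = 153 − 280 = -127 Ω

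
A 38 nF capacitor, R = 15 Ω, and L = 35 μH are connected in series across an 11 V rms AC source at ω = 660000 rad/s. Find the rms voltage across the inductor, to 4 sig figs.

11.29 V

X_L = ωL = 23.10 Ω
X_C = 1/(ωC) = 39.87 Ω
Net reactance X = X_L − X_C = -16.77 Ω
Z = 15.00 − j16.77 Ω
|Z| = √(15.00² + 16.77²) = 22.50 Ω
I = V/|Z| = 488.9 mA
V_L = I·|Z_L| = 0.4889 × 23.10 = 11.29 V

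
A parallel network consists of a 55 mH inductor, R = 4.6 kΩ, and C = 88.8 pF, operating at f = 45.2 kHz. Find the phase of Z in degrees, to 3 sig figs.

ω = 2πf = 284000 rad/s
X_L = ωL = 15600 Ω
X_C = 1/(ωC) = 39700 Ω
Parallel: admittances add. Y = 1/R + 1/(jωL) + jωC
Y = (0.000217 − j3.88e-05) S
|Y| = 0.000221 S → |Z| = 1/|Y| = 4530 Ω, ∠Z = −∠Y = 10.1°

10.1°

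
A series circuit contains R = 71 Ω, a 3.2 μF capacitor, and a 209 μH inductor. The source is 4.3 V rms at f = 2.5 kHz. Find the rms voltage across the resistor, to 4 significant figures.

4.187 V

ω = 2πf = 15710 rad/s
X_L = ωL = 3.283 Ω
X_C = 1/(ωC) = 19.89 Ω
Net reactance X = X_L − X_C = -16.61 Ω
Z = 71.00 − j16.61 Ω
|Z| = √(71.00² + 16.61²) = 72.92 Ω
I = V/|Z| = 58.97 mA
V_R = I·|Z_R| = 0.05897 × 71.00 = 4.187 V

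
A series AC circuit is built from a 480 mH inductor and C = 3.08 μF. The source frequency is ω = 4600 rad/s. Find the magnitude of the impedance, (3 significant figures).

X_L = ωL = 2210 Ω
X_C = 1/(ωC) = 70.6 Ω
Net reactance X = X_L − X_C = 2140 Ω
Z = j2140 Ω
|Z| = √(0² + 2140²) = 2140 Ω

2140 Ω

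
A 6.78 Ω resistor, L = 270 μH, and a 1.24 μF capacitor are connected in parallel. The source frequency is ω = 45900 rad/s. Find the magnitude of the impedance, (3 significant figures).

X_L = ωL = 12.4 Ω
X_C = 1/(ωC) = 17.6 Ω
Parallel: admittances add. Y = 1/R + 1/(jωL) + jωC
Y = (0.147 − j0.0238) S
|Y| = 0.149 S → |Z| = 1/|Y| = 6.69 Ω, ∠Z = −∠Y = 9.16°

6.69 Ω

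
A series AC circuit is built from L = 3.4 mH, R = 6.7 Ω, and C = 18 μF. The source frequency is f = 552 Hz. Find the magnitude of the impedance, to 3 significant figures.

7.92 Ω

ω = 2πf = 3468 rad/s
X_L = ωL = 11.8 Ω
X_C = 1/(ωC) = 16.0 Ω
Net reactance X = X_L − X_C = -4.23 Ω
Z = 6.70 − j4.23 Ω
|Z| = √(6.70² + 4.23²) = 7.92 Ω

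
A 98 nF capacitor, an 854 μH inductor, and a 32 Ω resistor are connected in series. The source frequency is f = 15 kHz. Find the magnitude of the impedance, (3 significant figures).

42.4 Ω

ω = 2πf = 94250 rad/s
X_L = ωL = 80.5 Ω
X_C = 1/(ωC) = 108 Ω
Net reactance X = X_L − X_C = -27.8 Ω
Z = 32.0 − j27.8 Ω
|Z| = √(32.0² + 27.8²) = 42.4 Ω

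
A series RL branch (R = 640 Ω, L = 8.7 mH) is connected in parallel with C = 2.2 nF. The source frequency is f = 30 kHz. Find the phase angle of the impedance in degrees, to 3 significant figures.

29.0°

ω = 2πf = 188500 rad/s
X_L = ωL = 1640 Ω
X_C = 1/(ωC) = 2410 Ω
Branch 1 (R+jX_L): Z₁ = 640 + j1640 Ω, |Z₁| = 1760 Ω
Branch 2 (−jX_C): Z₂ = −j2410 Ω
Parallel: Z = Z₁Z₂/(Z₁+Z₂), |Z| = 4230 Ω, ∠Z = 29.0°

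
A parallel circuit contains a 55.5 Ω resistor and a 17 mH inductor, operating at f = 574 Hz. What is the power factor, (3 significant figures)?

ω = 2πf = 3607 rad/s
X_L = ωL = 61.3 Ω
Parallel: admittances add. Y = 1/R + 1/(jωL)
Y = (0.0180 − j0.0163) S
|Y| = 0.0243 S → |Z| = 1/|Y| = 41.1 Ω, ∠Z = −∠Y = 42.2°
cos φ = cos(42.2°) = 0.741

0.741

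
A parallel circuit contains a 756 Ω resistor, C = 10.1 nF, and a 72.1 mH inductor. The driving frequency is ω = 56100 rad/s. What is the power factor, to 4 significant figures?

0.9721

X_L = ωL = 4045 Ω
X_C = 1/(ωC) = 1765 Ω
Parallel: admittances add. Y = 1/R + 1/(jωL) + jωC
Y = (0.001323 + j0.0003194) S
|Y| = 0.001361 S → |Z| = 1/|Y| = 734.9 Ω, ∠Z = −∠Y = -13.57°
cos φ = cos(-13.57°) = 0.9721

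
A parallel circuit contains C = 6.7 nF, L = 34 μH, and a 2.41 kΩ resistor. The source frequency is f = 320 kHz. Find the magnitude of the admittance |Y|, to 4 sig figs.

ω = 2πf = 2.011e+06 rad/s
X_L = ωL = 68.36 Ω
X_C = 1/(ωC) = 74.23 Ω
Parallel: admittances add. Y = 1/R + 1/(jωL) + jωC
Y = (0.0004149 − j0.001157) S
|Y| = 0.001229 S → |Z| = 1/|Y| = 813.5 Ω, ∠Z = −∠Y = 70.27°

1.229 mS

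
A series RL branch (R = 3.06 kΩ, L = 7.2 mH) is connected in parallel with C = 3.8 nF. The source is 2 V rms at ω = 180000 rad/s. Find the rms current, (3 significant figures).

1.26 mA

X_L = ωL = 1300 Ω
X_C = 1/(ωC) = 1460 Ω
Branch 1 (R+jX_L): Z₁ = 3060 + j1300 Ω, |Z₁| = 3320 Ω
Branch 2 (−jX_C): Z₂ = −j1460 Ω
Parallel: Z = Z₁Z₂/(Z₁+Z₂), |Z| = 1590 Ω, ∠Z = -63.9°
I = V/|Z| = 2/1590 = 1.26 mA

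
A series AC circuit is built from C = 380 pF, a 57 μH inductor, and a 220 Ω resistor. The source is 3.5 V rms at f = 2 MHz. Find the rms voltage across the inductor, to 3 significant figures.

ω = 2πf = 1.257e+07 rad/s
X_L = ωL = 716 Ω
X_C = 1/(ωC) = 209 Ω
Net reactance X = X_L − X_C = 507 Ω
Z = 220 + j507 Ω
|Z| = √(220² + 507²) = 553 Ω
I = V/|Z| = 6.33 mA
V_L = I·|Z_L| = 0.00633 × 716 = 4.54 V

4.54 V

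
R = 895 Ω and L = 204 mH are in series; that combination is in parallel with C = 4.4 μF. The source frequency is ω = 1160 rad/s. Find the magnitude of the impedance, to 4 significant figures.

202.4 Ω

X_L = ωL = 236.6 Ω
X_C = 1/(ωC) = 195.9 Ω
Branch 1 (R+jX_L): Z₁ = 895.0 + j236.6 Ω, |Z₁| = 925.8 Ω
Branch 2 (−jX_C): Z₂ = −j195.9 Ω
Parallel: Z = Z₁Z₂/(Z₁+Z₂), |Z| = 202.4 Ω, ∠Z = -77.79°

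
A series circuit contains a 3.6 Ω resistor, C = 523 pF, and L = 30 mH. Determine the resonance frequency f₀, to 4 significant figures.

40.18 kHz

ω₀ = 1/√(LC) = 1/√(0.03 × 5.23e-10) = 252500 rad/s
f₀ = ω₀/(2π) = 40.18 kHz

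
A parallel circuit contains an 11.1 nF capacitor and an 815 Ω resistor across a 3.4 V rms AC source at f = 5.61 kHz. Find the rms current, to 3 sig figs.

ω = 2πf = 35250 rad/s
X_C = 1/(ωC) = 2560 Ω
Parallel: admittances add. Y = 1/R + jωC
Y = (0.00123 + j0.000391) S
|Y| = 0.00129 S → |Z| = 1/|Y| = 776 Ω, ∠Z = −∠Y = -17.7°
I = V/|Z| = 3.4/776 = 4.38 mA

4.38 mA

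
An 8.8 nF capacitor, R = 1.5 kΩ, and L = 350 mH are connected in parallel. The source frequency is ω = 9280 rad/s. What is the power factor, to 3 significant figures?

0.947

X_L = ωL = 3250 Ω
X_C = 1/(ωC) = 12200 Ω
Parallel: admittances add. Y = 1/R + 1/(jωL) + jωC
Y = (0.000667 − j0.000226) S
|Y| = 0.000704 S → |Z| = 1/|Y| = 1420 Ω, ∠Z = −∠Y = 18.7°
cos φ = cos(18.7°) = 0.947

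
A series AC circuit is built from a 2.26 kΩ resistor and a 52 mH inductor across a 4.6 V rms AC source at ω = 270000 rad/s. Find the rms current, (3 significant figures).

X_L = ωL = 14000 Ω
Z = 2260 + j14000 Ω
|Z| = √(2260² + 14000²) = 14200 Ω
I = V/|Z| = 4.6/14200 = 323 μA

323 μA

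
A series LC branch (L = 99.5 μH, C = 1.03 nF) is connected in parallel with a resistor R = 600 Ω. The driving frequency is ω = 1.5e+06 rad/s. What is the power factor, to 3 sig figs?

X_L = ωL = 149 Ω
X_C = 1/(ωC) = 647 Ω
Branch 1: Z₁ = R = 600 Ω
Branch 2 (series LC): Z₂ = j(X_L − X_C) = −j498 Ω
Parallel: Z = Z₁Z₂/(Z₁+Z₂), |Z| = 383 Ω, ∠Z = -50.3°
cos φ = cos(-50.3°) = 0.639

0.639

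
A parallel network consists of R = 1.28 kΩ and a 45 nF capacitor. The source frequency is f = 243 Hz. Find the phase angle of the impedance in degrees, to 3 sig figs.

-5.03°

ω = 2πf = 1527 rad/s
X_C = 1/(ωC) = 14600 Ω
Parallel: admittances add. Y = 1/R + jωC
Y = (0.000781 + j6.87e-05) S
|Y| = 0.000784 S → |Z| = 1/|Y| = 1280 Ω, ∠Z = −∠Y = -5.03°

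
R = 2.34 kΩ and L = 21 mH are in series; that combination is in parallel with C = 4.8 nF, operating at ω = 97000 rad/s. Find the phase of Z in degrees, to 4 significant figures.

-46.25°

X_L = ωL = 2037 Ω
X_C = 1/(ωC) = 2148 Ω
Branch 1 (R+jX_L): Z₁ = 2340 + j2037 Ω, |Z₁| = 3102 Ω
Branch 2 (−jX_C): Z₂ = −j2148 Ω
Parallel: Z = Z₁Z₂/(Z₁+Z₂), |Z| = 2844 Ω, ∠Z = -46.25°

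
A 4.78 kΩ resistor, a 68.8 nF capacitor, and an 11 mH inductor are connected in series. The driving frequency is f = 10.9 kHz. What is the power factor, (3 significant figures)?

ω = 2πf = 68490 rad/s
X_L = ωL = 753 Ω
X_C = 1/(ωC) = 212 Ω
Net reactance X = X_L − X_C = 541 Ω
Z = 4780 + j541 Ω
|Z| = √(4780² + 541²) = 4810 Ω
∠Z = arctan(541/4780) = 6.46°
cos φ = cos(6.46°) = 0.994

0.994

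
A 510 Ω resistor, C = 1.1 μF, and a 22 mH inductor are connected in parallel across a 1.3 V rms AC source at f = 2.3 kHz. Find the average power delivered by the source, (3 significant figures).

3.31 mW

ω = 2πf = 14450 rad/s
X_L = ωL = 318 Ω
X_C = 1/(ωC) = 62.9 Ω
Parallel: admittances add. Y = 1/R + 1/(jωL) + jωC
Y = (0.00196 + j0.0128) S
|Y| = 0.0129 S → |Z| = 1/|Y| = 77.5 Ω, ∠Z = −∠Y = -81.3°
I = V/|Z| = 16.8 mA
P = VI cos φ = 1.3 × 0.0168 × cos(-81.3°) = 3.31 mW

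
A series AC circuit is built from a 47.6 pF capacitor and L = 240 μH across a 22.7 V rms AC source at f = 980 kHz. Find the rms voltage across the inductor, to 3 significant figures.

ω = 2πf = 6.158e+06 rad/s
X_L = ωL = 1480 Ω
X_C = 1/(ωC) = 3410 Ω
Net reactance X = X_L − X_C = -1930 Ω
Z = − j1930 Ω
|Z| = √(0² + 1930²) = 1930 Ω
I = V/|Z| = 11.7 mA
V_L = I·|Z_L| = 0.0117 × 1480 = 17.3 V

17.3 V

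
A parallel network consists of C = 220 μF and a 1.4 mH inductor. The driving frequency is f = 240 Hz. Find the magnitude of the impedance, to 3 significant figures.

7.05 Ω

ω = 2πf = 1508 rad/s
X_L = ωL = 2.11 Ω
X_C = 1/(ωC) = 3.01 Ω
Parallel: admittances add. Y = 1/(jωL) + jωC
Y = (0 − j0.142) S
|Y| = 0.142 S → |Z| = 1/|Y| = 7.05 Ω, ∠Z = −∠Y = 90.0°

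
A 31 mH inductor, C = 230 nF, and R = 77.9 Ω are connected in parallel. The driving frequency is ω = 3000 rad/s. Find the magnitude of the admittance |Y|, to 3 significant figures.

16.3 mS

X_L = ωL = 93.0 Ω
X_C = 1/(ωC) = 1450 Ω
Parallel: admittances add. Y = 1/R + 1/(jωL) + jωC
Y = (0.0128 − j0.0101) S
|Y| = 0.0163 S → |Z| = 1/|Y| = 61.3 Ω, ∠Z = −∠Y = 38.1°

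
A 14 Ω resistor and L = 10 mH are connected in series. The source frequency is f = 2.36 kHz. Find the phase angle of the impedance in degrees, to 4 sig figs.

ω = 2πf = 14830 rad/s
X_L = ωL = 148.3 Ω
Z = 14.00 + j148.3 Ω
|Z| = √(14.00² + 148.3²) = 148.9 Ω
∠Z = arctan(148.3/14.00) = 84.61°

84.61°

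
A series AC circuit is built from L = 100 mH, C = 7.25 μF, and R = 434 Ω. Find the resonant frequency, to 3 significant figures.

ω₀ = 1/√(LC) = 1/√(0.1 × 7.25e-06) = 1174 rad/s
f₀ = ω₀/(2π) = 187 Hz

187 Hz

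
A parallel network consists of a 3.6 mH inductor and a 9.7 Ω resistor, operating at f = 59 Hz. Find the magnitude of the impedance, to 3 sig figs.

1.32 Ω

ω = 2πf = 370.7 rad/s
X_L = ωL = 1.33 Ω
Parallel: admittances add. Y = 1/R + 1/(jωL)
Y = (0.103 − j0.749) S
|Y| = 0.756 S → |Z| = 1/|Y| = 1.32 Ω, ∠Z = −∠Y = 82.2°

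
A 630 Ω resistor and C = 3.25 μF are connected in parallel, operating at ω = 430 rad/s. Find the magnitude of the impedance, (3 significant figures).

X_C = 1/(ωC) = 716 Ω
Parallel: admittances add. Y = 1/R + jωC
Y = (0.00159 + j0.00140) S
|Y| = 0.00211 S → |Z| = 1/|Y| = 473 Ω, ∠Z = −∠Y = -41.4°

473 Ω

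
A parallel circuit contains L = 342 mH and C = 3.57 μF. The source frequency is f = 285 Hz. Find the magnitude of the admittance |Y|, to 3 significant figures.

4.76 mS

ω = 2πf = 1791 rad/s
X_L = ωL = 612 Ω
X_C = 1/(ωC) = 156 Ω
Parallel: admittances add. Y = 1/(jωL) + jωC
Y = (0 + j0.00476) S
|Y| = 0.00476 S → |Z| = 1/|Y| = 210 Ω, ∠Z = −∠Y = -90.0°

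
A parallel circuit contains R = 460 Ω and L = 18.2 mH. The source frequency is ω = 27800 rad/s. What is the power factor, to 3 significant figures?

0.740

X_L = ωL = 506 Ω
Parallel: admittances add. Y = 1/R + 1/(jωL)
Y = (0.00217 − j0.00198) S
|Y| = 0.00294 S → |Z| = 1/|Y| = 340 Ω, ∠Z = −∠Y = 42.3°
cos φ = cos(42.3°) = 0.740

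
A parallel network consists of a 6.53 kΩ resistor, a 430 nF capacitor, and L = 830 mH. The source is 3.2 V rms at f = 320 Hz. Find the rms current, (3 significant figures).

ω = 2πf = 2011 rad/s
X_L = ωL = 1670 Ω
X_C = 1/(ωC) = 1160 Ω
Parallel: admittances add. Y = 1/R + 1/(jωL) + jωC
Y = (0.000153 + j0.000265) S
|Y| = 0.000306 S → |Z| = 1/|Y| = 3260 Ω, ∠Z = −∠Y = -60.0°
I = V/|Z| = 3.2/3260 = 980 μA

980 μA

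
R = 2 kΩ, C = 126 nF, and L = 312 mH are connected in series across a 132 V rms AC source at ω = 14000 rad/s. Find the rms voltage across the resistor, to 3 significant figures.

61.5 V

X_L = ωL = 4370 Ω
X_C = 1/(ωC) = 567 Ω
Net reactance X = X_L − X_C = 3800 Ω
Z = 2000 + j3800 Ω
|Z| = √(2000² + 3800²) = 4300 Ω
I = V/|Z| = 30.7 mA
V_R = I·|Z_R| = 0.0307 × 2000 = 61.5 V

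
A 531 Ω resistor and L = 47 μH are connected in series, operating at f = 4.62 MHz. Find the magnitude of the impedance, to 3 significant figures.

1460 Ω

ω = 2πf = 2.903e+07 rad/s
X_L = ωL = 1360 Ω
Z = 531 + j1360 Ω
|Z| = √(531² + 1360²) = 1460 Ω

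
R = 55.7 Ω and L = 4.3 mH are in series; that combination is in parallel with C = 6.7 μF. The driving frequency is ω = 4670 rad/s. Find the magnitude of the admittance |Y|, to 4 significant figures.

30.10 mS

X_L = ωL = 20.08 Ω
X_C = 1/(ωC) = 31.96 Ω
Branch 1 (R+jX_L): Z₁ = 55.70 + j20.08 Ω, |Z₁| = 59.21 Ω
Branch 2 (−jX_C): Z₂ = −j31.96 Ω
Parallel: Z = Z₁Z₂/(Z₁+Z₂), |Z| = 33.23 Ω, ∠Z = -58.14°
|Y| = 1/|Z| = 30.10 mS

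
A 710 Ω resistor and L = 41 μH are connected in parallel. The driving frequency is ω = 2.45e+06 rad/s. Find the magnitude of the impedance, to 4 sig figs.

99.46 Ω

X_L = ωL = 100.5 Ω
Parallel: admittances add. Y = 1/R + 1/(jωL)
Y = (0.001408 − j0.009955) S
|Y| = 0.01005 S → |Z| = 1/|Y| = 99.46 Ω, ∠Z = −∠Y = 81.95°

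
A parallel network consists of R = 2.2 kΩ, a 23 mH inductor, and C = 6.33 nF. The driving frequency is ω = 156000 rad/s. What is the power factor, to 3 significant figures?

0.540

X_L = ωL = 3590 Ω
X_C = 1/(ωC) = 1010 Ω
Parallel: admittances add. Y = 1/R + 1/(jωL) + jωC
Y = (0.000455 + j0.000709) S
|Y| = 0.000842 S → |Z| = 1/|Y| = 1190 Ω, ∠Z = −∠Y = -57.3°
cos φ = cos(-57.3°) = 0.540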